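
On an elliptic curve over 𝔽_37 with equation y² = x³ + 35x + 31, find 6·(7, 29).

Write Q = (7, 29).
Repeated addition: build up to 6Q.
2Q: tangent at (7, 29): λ = (3·7² + 35)/(2·29) ≡ 34/21. 21⁻¹ ≡ 30 (mod 37), so λ ≡ 34·30 ≡ 21.
  x = λ² - 7 - 7 = 441 - 14 ≡ 20; y = λ·(7 - 20) - 29 ≡ 31. → (20, 31)
3Q: (20, 31) + (7, 29). λ = (29 - 31)/(7 - 20) ≡ 35/24 mod 37. 24⁻¹ ≡ 17 (mod 37), so λ ≡ 3.
  x = λ² - 20 - 7 = 9 - 27 ≡ 19; y = λ·(20 - 19) - 31 ≡ 9. → (19, 9)
4Q: (19, 9) + (7, 29). λ = (29 - 9)/(7 - 19) ≡ 20/25 mod 37. 25⁻¹ ≡ 3 (mod 37), so λ ≡ 23.
  x = λ² - 19 - 7 = 529 - 26 ≡ 22; y = λ·(19 - 22) - 9 ≡ 33. → (22, 33)
5Q: (22, 33) + (7, 29). λ = (29 - 33)/(7 - 22) ≡ 33/22 mod 37. 22⁻¹ ≡ 32 (mod 37) since 22·32 = 704 ≡ 1, so λ ≡ 20.
  x = λ² - 22 - 7 = 400 - 29 ≡ 1; y = λ·(22 - 1) - 33 ≡ 17. → (1, 17)
6Q: (1, 17) + (7, 29). λ = (29 - 17)/(7 - 1) ≡ 12/6 mod 37. 6⁻¹ ≡ 31 (mod 37) since 6·31 = 186 ≡ 1, so λ ≡ 2.
  x = λ² - 1 - 7 = 4 - 8 ≡ 33; y = λ·(1 - 33) - 17 ≡ 30. → (33, 30)

(33, 30)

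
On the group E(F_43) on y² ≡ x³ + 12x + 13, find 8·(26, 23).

Write P = (26, 23).
Repeated addition: build up to 8P.
2P: tangent at (26, 23): λ = (3·26² + 12)/(2·23) ≡ 19/3. 3⁻¹ ≡ 29 (mod 43) since 3·29 = 87 ≡ 1, so λ ≡ 19·29 ≡ 35.
  x = λ² - 26 - 26 = 1225 - 52 ≡ 12; y = λ·(26 - 12) - 23 ≡ 37. → (12, 37)
3P: (12, 37) + (26, 23). λ = (23 - 37)/(26 - 12) ≡ 29/14 mod 43. 14⁻¹ ≡ 40 (mod 43) since 14·40 = 560 ≡ 1, so λ ≡ 42.
  x = λ² - 12 - 26 = 1764 - 38 ≡ 6; y = λ·(12 - 6) - 37 ≡ 0. → (6, 0)
4P: (6, 0) + (26, 23). λ = (23 - 0)/(26 - 6) ≡ 23/20 mod 43. 20⁻¹ ≡ 28 (mod 43) since 20·28 = 560 ≡ 1, so λ ≡ 42.
  x = λ² - 6 - 26 = 1764 - 32 ≡ 12; y = λ·(6 - 12) - 0 ≡ 6. → (12, 6)
5P: (12, 6) + (26, 23). λ = (23 - 6)/(26 - 12) ≡ 17/14 mod 43. 14⁻¹ ≡ 40 (mod 43) since 14·40 = 560 ≡ 1, so λ ≡ 35.
  x = λ² - 12 - 26 = 1225 - 38 ≡ 26; y = λ·(12 - 26) - 6 ≡ 20. → (26, 20)
6P: (26, 20) + (26, 23): same x and y₁ ≡ -y₂, so the sum is ∞.
7P: ∞ + (26, 23) = (26, 23) (identity).
8P: tangent at (26, 23): λ = (3·26² + 12)/(2·23) ≡ 19/3. 3⁻¹ ≡ 29 (mod 43), so λ ≡ 19·29 ≡ 35.
  x = λ² - 26 - 26 = 1225 - 52 ≡ 12; y = λ·(26 - 12) - 23 ≡ 37. → (12, 37)

(12, 37)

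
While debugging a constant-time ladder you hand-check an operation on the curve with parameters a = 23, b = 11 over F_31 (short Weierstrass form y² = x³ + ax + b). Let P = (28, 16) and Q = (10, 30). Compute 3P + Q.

(8, 5)

First 3P:
Repeated addition: build up to 3P.
2P: tangent at (28, 16): λ = (3·28² + 23)/(2·16) ≡ 19/1. 1⁻¹ ≡ 1 (mod 31) since 1·1 = 1 ≡ 1, so λ ≡ 19·1 ≡ 19.
  x = λ² - 28 - 28 = 361 - 56 ≡ 26; y = λ·(28 - 26) - 16 ≡ 22. → (26, 22)
3P: (26, 22) + (28, 16). λ = (16 - 22)/(28 - 26) ≡ 25/2 mod 31. 2⁻¹ ≡ 16 (mod 31), so λ ≡ 28.
  x = λ² - 26 - 28 = 784 - 54 ≡ 17; y = λ·(26 - 17) - 22 ≡ 13. → (17, 13)
3P = (17, 13).
Finally 3P + Q:
(17, 13) + (10, 30). λ = (30 - 13)/(10 - 17) ≡ 17/24 mod 31. 24⁻¹ ≡ 22 (mod 31) since 24·22 = 528 ≡ 1, so λ ≡ 2.
  x = λ² - 17 - 10 = 4 - 27 ≡ 8; y = λ·(17 - 8) - 13 ≡ 5. → (8, 5)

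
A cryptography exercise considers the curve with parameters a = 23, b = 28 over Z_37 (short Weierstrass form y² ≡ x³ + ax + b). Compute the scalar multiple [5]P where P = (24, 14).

Double-and-add on 5 = (101)₂. Start with P = (24, 14) for the leading 1-bit.
double: tangent at (24, 14): λ = (3·24² + 23)/(2·14) ≡ 12/28. 28⁻¹ ≡ 4 (mod 37), so λ ≡ 12·4 ≡ 11.
  x = λ² - 24 - 24 = 121 - 48 ≡ 36; y = λ·(24 - 36) - 14 ≡ 2. → (36, 2)
double: tangent at (36, 2): λ = (3·36² + 23)/(2·2) ≡ 26/4. 4⁻¹ ≡ 28 (mod 37) since 4·28 = 112 ≡ 1, so λ ≡ 26·28 ≡ 25.
  x = λ² - 36 - 36 = 625 - 72 ≡ 35; y = λ·(36 - 35) - 2 ≡ 23. → (35, 23)
add P: (35, 23) + (24, 14). λ = (14 - 23)/(24 - 35) ≡ 28/26 mod 37. 26⁻¹ ≡ 10 (mod 37), so λ ≡ 21.
  x = λ² - 35 - 24 = 441 - 59 ≡ 12; y = λ·(35 - 12) - 23 ≡ 16. → (12, 16)

(12, 16)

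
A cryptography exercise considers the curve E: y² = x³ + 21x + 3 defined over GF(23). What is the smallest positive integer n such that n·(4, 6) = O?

10

2P: tangent at (4, 6): λ = (3·4² + 21)/(2·6) ≡ 0/12. 12⁻¹ ≡ 2 (mod 23) since 12·2 = 24 ≡ 1, so λ ≡ 0·2 ≡ 0.
  x = λ² - 4 - 4 = 0 - 8 ≡ 15; y = λ·(4 - 15) - 6 ≡ 17. → (15, 17)
3P: (15, 17) + (4, 6). λ = (6 - 17)/(4 - 15) ≡ 12/12 mod 23. 12⁻¹ ≡ 2 (mod 23) since 12·2 = 24 ≡ 1, so λ ≡ 1.
  x = λ² - 15 - 4 = 1 - 19 ≡ 5; y = λ·(15 - 5) - 17 ≡ 16. → (5, 16)
4P: (5, 16) + (4, 6). λ = (6 - 16)/(4 - 5) ≡ 13/22 mod 23. 22⁻¹ ≡ 22 (mod 23), so λ ≡ 10.
  x = λ² - 5 - 4 = 100 - 9 ≡ 22; y = λ·(5 - 22) - 16 ≡ 21. → (22, 21)
5P: (22, 21) + (4, 6). λ = (6 - 21)/(4 - 22) ≡ 8/5 mod 23. 5⁻¹ ≡ 14 (mod 23), so λ ≡ 20.
  x = λ² - 22 - 4 = 400 - 26 ≡ 6; y = λ·(22 - 6) - 21 ≡ 0. → (6, 0)
6P: (6, 0) + (4, 6). λ = (6 - 0)/(4 - 6) ≡ 6/21 mod 23. 21⁻¹ ≡ 11 (mod 23), so λ ≡ 20.
  x = λ² - 6 - 4 = 400 - 10 ≡ 22; y = λ·(6 - 22) - 0 ≡ 2. → (22, 2)
7P: (22, 2) + (4, 6). λ = (6 - 2)/(4 - 22) ≡ 4/5 mod 23. 5⁻¹ ≡ 14 (mod 23), so λ ≡ 10.
  x = λ² - 22 - 4 = 100 - 26 ≡ 5; y = λ·(22 - 5) - 2 ≡ 7. → (5, 7)
8P: (5, 7) + (4, 6). λ = (6 - 7)/(4 - 5) ≡ 22/22 mod 23. 22⁻¹ ≡ 22 (mod 23) since 22·22 = 484 ≡ 1, so λ ≡ 1.
  x = λ² - 5 - 4 = 1 - 9 ≡ 15; y = λ·(5 - 15) - 7 ≡ 6. → (15, 6)
9P: (15, 6) + (4, 6). λ = (6 - 6)/(4 - 15) ≡ 0/12 mod 23. 12⁻¹ ≡ 2 (mod 23) since 12·2 = 24 ≡ 1, so λ ≡ 0.
  x = λ² - 15 - 4 = 0 - 19 ≡ 4; y = λ·(15 - 4) - 6 ≡ 17. → (4, 17)
10P: (4, 17) + (4, 6): same x and y₁ ≡ -y₂, so the sum is O.
10P = O, so the order is 10.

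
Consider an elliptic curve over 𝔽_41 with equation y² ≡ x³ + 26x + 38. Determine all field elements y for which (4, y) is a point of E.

x³ + 26x + 38 = 206 ≡ 1 (mod 41).
Square roots of 1 mod 41: 1 and 40 (since 1² = 1 ≡ 1).

1, 40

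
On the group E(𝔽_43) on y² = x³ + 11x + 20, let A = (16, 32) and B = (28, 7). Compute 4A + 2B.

(7, 28)

First 4A:
Repeated addition: build up to 4A.
2A: tangent at (16, 32): λ = (3·16² + 11)/(2·32) ≡ 5/21. 21⁻¹ ≡ 41 (mod 43), so λ ≡ 5·41 ≡ 33.
  x = λ² - 16 - 16 = 1089 - 32 ≡ 25; y = λ·(16 - 25) - 32 ≡ 15. → (25, 15)
3A: (25, 15) + (16, 32). λ = (32 - 15)/(16 - 25) ≡ 17/34 mod 43. 34⁻¹ ≡ 19 (mod 43) since 34·19 = 646 ≡ 1, so λ ≡ 22.
  x = λ² - 25 - 16 = 484 - 41 ≡ 13; y = λ·(25 - 13) - 15 ≡ 34. → (13, 34)
4A: (13, 34) + (16, 32). λ = (32 - 34)/(16 - 13) ≡ 41/3 mod 43. 3⁻¹ ≡ 29 (mod 43), so λ ≡ 28.
  x = λ² - 13 - 16 = 784 - 29 ≡ 24; y = λ·(13 - 24) - 34 ≡ 2. → (24, 2)
4A = (24, 2).
Next 2B:
Repeated addition: build up to 2B.
2B: tangent at (28, 7): λ = (3·28² + 11)/(2·7) ≡ 41/14. 14⁻¹ ≡ 40 (mod 43), so λ ≡ 41·40 ≡ 6.
  x = λ² - 28 - 28 = 36 - 56 ≡ 23; y = λ·(28 - 23) - 7 ≡ 23. → (23, 23)
2B = (23, 23).
Finally 4A + 2B:
(24, 2) + (23, 23). λ = (23 - 2)/(23 - 24) ≡ 21/42 mod 43. 42⁻¹ ≡ 42 (mod 43) since 42·42 = 1764 ≡ 1, so λ ≡ 22.
  x = λ² - 24 - 23 = 484 - 47 ≡ 7; y = λ·(24 - 7) - 2 ≡ 28. → (7, 28)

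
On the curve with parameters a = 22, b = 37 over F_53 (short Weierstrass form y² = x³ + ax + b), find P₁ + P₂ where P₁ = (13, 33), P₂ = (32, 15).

(13, 33) + (32, 15). λ = (15 - 33)/(32 - 13) ≡ 35/19 mod 53. 19⁻¹ ≡ 14 (mod 53), so λ ≡ 13.
  x = λ² - 13 - 32 = 169 - 45 ≡ 18; y = λ·(13 - 18) - 33 ≡ 8. → (18, 8)

(18, 8)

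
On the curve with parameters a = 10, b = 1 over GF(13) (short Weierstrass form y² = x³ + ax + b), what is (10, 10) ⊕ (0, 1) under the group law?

(10, 10) + (0, 1). λ = (1 - 10)/(0 - 10) ≡ 4/3 mod 13. 3⁻¹ ≡ 9 (mod 13) since 3·9 = 27 ≡ 1, so λ ≡ 10.
  x = λ² - 10 - 0 = 100 - 10 ≡ 12; y = λ·(10 - 12) - 10 ≡ 9. → (12, 9)

(12, 9)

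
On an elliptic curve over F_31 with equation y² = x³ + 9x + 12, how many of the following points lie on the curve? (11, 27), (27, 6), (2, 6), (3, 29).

(11, 27): 27² ≡ 16, rhs ≡ 16 → on.
(27, 6): 6² ≡ 5, rhs ≡ 5 → on.
(2, 6): 6² ≡ 5, rhs ≡ 7 → off.
(3, 29): 29² ≡ 4, rhs ≡ 4 → on.

3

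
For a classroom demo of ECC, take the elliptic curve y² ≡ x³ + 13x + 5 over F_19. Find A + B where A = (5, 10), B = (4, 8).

(5, 10) + (4, 8). λ = (8 - 10)/(4 - 5) ≡ 17/18 mod 19. 18⁻¹ ≡ 18 (mod 19) since 18·18 = 324 ≡ 1, so λ ≡ 2.
  x = λ² - 5 - 4 = 4 - 9 ≡ 14; y = λ·(5 - 14) - 10 ≡ 10. → (14, 10)

(14, 10)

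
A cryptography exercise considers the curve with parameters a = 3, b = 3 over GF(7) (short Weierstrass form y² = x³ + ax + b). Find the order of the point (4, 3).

2P: tangent at (4, 3): λ = (3·4² + 3)/(2·3) ≡ 2/6. 6⁻¹ ≡ 6 (mod 7), so λ ≡ 2·6 ≡ 5.
  x = λ² - 4 - 4 = 25 - 8 ≡ 3; y = λ·(4 - 3) - 3 ≡ 2. → (3, 2)
3P: (3, 2) + (4, 3). λ = (3 - 2)/(4 - 3) ≡ 1/1 mod 7. 1⁻¹ ≡ 1 (mod 7), so λ ≡ 1.
  x = λ² - 3 - 4 = 1 - 7 ≡ 1; y = λ·(3 - 1) - 2 ≡ 0. → (1, 0)
4P: (1, 0) + (4, 3). λ = (3 - 0)/(4 - 1) ≡ 3/3 mod 7. 3⁻¹ ≡ 5 (mod 7), so λ ≡ 1.
  x = λ² - 1 - 4 = 1 - 5 ≡ 3; y = λ·(1 - 3) - 0 ≡ 5. → (3, 5)
5P: (3, 5) + (4, 3). λ = (3 - 5)/(4 - 3) ≡ 5/1 mod 7. 1⁻¹ ≡ 1 (mod 7), so λ ≡ 5.
  x = λ² - 3 - 4 = 25 - 7 ≡ 4; y = λ·(3 - 4) - 5 ≡ 4. → (4, 4)
6P: (4, 4) + (4, 3): same x and y₁ ≡ -y₂, so the sum is O.
6P = O, so the order is 6.

6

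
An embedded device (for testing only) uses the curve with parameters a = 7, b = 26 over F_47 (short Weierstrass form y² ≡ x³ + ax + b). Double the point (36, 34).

(24, 23)

tangent at (36, 34): λ = (3·36² + 7)/(2·34) ≡ 41/21. 21⁻¹ ≡ 9 (mod 47), so λ ≡ 41·9 ≡ 40.
  x = λ² - 36 - 36 = 1600 - 72 ≡ 24; y = λ·(36 - 24) - 34 ≡ 23. → (24, 23)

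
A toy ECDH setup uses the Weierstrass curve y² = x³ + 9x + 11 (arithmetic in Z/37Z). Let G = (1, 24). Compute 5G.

(32, 27)

Double-and-add on 5 = (101)₂. Start with G = (1, 24) for the leading 1-bit.
double: tangent at (1, 24): λ = (3·1² + 9)/(2·24) ≡ 12/11. 11⁻¹ ≡ 27 (mod 37) since 11·27 = 297 ≡ 1, so λ ≡ 12·27 ≡ 28.
  x = λ² - 1 - 1 = 784 - 2 ≡ 5; y = λ·(1 - 5) - 24 ≡ 12. → (5, 12)
double: tangent at (5, 12): λ = (3·5² + 9)/(2·12) ≡ 10/24. 24⁻¹ ≡ 17 (mod 37) since 24·17 = 408 ≡ 1, so λ ≡ 10·17 ≡ 22.
  x = λ² - 5 - 5 = 484 - 10 ≡ 30; y = λ·(5 - 30) - 12 ≡ 30. → (30, 30)
add G: (30, 30) + (1, 24). λ = (24 - 30)/(1 - 30) ≡ 31/8 mod 37. 8⁻¹ ≡ 14 (mod 37), so λ ≡ 27.
  x = λ² - 30 - 1 = 729 - 31 ≡ 32; y = λ·(30 - 32) - 30 ≡ 27. → (32, 27)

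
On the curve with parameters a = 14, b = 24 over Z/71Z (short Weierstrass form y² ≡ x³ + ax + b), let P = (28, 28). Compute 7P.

(4, 12)

Repeated addition: build up to 7P.
2P: tangent at (28, 28): λ = (3·28² + 14)/(2·28) ≡ 23/56. 56⁻¹ ≡ 52 (mod 71), so λ ≡ 23·52 ≡ 60.
  x = λ² - 28 - 28 = 3600 - 56 ≡ 65; y = λ·(28 - 65) - 28 ≡ 24. → (65, 24)
3P: (65, 24) + (28, 28). λ = (28 - 24)/(28 - 65) ≡ 4/34 mod 71. 34⁻¹ ≡ 23 (mod 71), so λ ≡ 21.
  x = λ² - 65 - 28 = 441 - 93 ≡ 64; y = λ·(65 - 64) - 24 ≡ 68. → (64, 68)
4P: (64, 68) + (28, 28). λ = (28 - 68)/(28 - 64) ≡ 31/35 mod 71. 35⁻¹ ≡ 69 (mod 71) since 35·69 = 2415 ≡ 1, so λ ≡ 9.
  x = λ² - 64 - 28 = 81 - 92 ≡ 60; y = λ·(64 - 60) - 68 ≡ 39. → (60, 39)
5P: (60, 39) + (28, 28). λ = (28 - 39)/(28 - 60) ≡ 60/39 mod 71. 39⁻¹ ≡ 51 (mod 71), so λ ≡ 7.
  x = λ² - 60 - 28 = 49 - 88 ≡ 32; y = λ·(60 - 32) - 39 ≡ 15. → (32, 15)
6P: (32, 15) + (28, 28). λ = (28 - 15)/(28 - 32) ≡ 13/67 mod 71. 67⁻¹ ≡ 53 (mod 71), so λ ≡ 50.
  x = λ² - 32 - 28 = 2500 - 60 ≡ 26; y = λ·(32 - 26) - 15 ≡ 1. → (26, 1)
7P: (26, 1) + (28, 28). λ = (28 - 1)/(28 - 26) ≡ 27/2 mod 71. 2⁻¹ ≡ 36 (mod 71), so λ ≡ 49.
  x = λ² - 26 - 28 = 2401 - 54 ≡ 4; y = λ·(26 - 4) - 1 ≡ 12. → (4, 12)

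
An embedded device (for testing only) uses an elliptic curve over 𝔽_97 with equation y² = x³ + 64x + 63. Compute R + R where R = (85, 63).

(96, 80)

tangent at (85, 63): λ = (3·85² + 64)/(2·63) ≡ 11/29. 29⁻¹ ≡ 87 (mod 97) since 29·87 = 2523 ≡ 1, so λ ≡ 11·87 ≡ 84.
  x = λ² - 85 - 85 = 7056 - 170 ≡ 96; y = λ·(85 - 96) - 63 ≡ 80. → (96, 80)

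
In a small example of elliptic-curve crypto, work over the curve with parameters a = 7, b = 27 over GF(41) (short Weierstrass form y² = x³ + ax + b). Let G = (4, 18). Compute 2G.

(31, 33)

tangent at (4, 18): λ = (3·4² + 7)/(2·18) ≡ 14/36. 36⁻¹ ≡ 8 (mod 41) since 36·8 = 288 ≡ 1, so λ ≡ 14·8 ≡ 30.
  x = λ² - 4 - 4 = 900 - 8 ≡ 31; y = λ·(4 - 31) - 18 ≡ 33. → (31, 33)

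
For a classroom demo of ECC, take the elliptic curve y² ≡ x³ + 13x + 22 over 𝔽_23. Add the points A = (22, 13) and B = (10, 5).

(22, 13) + (10, 5). λ = (5 - 13)/(10 - 22) ≡ 15/11 mod 23. 11⁻¹ ≡ 21 (mod 23), so λ ≡ 16.
  x = λ² - 22 - 10 = 256 - 32 ≡ 17; y = λ·(22 - 17) - 13 ≡ 21. → (17, 21)

(17, 21)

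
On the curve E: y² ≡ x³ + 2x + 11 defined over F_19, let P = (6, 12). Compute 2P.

tangent at (6, 12): λ = (3·6² + 2)/(2·12) ≡ 15/5. 5⁻¹ ≡ 4 (mod 19), so λ ≡ 15·4 ≡ 3.
  x = λ² - 6 - 6 = 9 - 12 ≡ 16; y = λ·(6 - 16) - 12 ≡ 15. → (16, 15)

(16, 15)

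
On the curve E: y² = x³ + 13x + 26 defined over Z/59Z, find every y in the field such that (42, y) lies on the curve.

x³ + 13x + 26 = 74660 ≡ 25 (mod 59).
Square roots of 25 mod 59: 5 and 54 (since 5² = 25 ≡ 25).

5, 54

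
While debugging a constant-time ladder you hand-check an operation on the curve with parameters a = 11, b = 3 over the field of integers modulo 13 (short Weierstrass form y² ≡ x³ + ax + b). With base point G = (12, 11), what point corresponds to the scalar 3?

Repeated addition: build up to 3G.
2G: tangent at (12, 11): λ = (3·12² + 11)/(2·11) ≡ 1/9. 9⁻¹ ≡ 3 (mod 13) since 9·3 = 27 ≡ 1, so λ ≡ 1·3 ≡ 3.
  x = λ² - 12 - 12 = 9 - 24 ≡ 11; y = λ·(12 - 11) - 11 ≡ 5. → (11, 5)
3G: (11, 5) + (12, 11). λ = (11 - 5)/(12 - 11) ≡ 6/1 mod 13. 1⁻¹ ≡ 1 (mod 13) since 1·1 = 1 ≡ 1, so λ ≡ 6.
  x = λ² - 11 - 12 = 36 - 23 ≡ 0; y = λ·(11 - 0) - 5 ≡ 9. → (0, 9)

(0, 9)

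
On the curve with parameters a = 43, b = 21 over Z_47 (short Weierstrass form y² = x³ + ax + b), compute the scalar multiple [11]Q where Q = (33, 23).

(23, 39)

Double-and-add on 11 = (1011)₂. Start with Q = (33, 23) for the leading 1-bit.
double: tangent at (33, 23): λ = (3·33² + 43)/(2·23) ≡ 20/46. 46⁻¹ ≡ 46 (mod 47), so λ ≡ 20·46 ≡ 27.
  x = λ² - 33 - 33 = 729 - 66 ≡ 5; y = λ·(33 - 5) - 23 ≡ 28. → (5, 28)
double: tangent at (5, 28): λ = (3·5² + 43)/(2·28) ≡ 24/9. 9⁻¹ ≡ 21 (mod 47) since 9·21 = 189 ≡ 1, so λ ≡ 24·21 ≡ 34.
  x = λ² - 5 - 5 = 1156 - 10 ≡ 18; y = λ·(5 - 18) - 28 ≡ 0. → (18, 0)
add Q: (18, 0) + (33, 23). λ = (23 - 0)/(33 - 18) ≡ 23/15 mod 47. 15⁻¹ ≡ 22 (mod 47), so λ ≡ 36.
  x = λ² - 18 - 33 = 1296 - 51 ≡ 23; y = λ·(18 - 23) - 0 ≡ 8. → (23, 8)
double: tangent at (23, 8): λ = (3·23² + 43)/(2·8) ≡ 32/16. 16⁻¹ ≡ 3 (mod 47) since 16·3 = 48 ≡ 1, so λ ≡ 32·3 ≡ 2.
  x = λ² - 23 - 23 = 4 - 46 ≡ 5; y = λ·(23 - 5) - 8 ≡ 28. → (5, 28)
add Q: (5, 28) + (33, 23). λ = (23 - 28)/(33 - 5) ≡ 42/28 mod 47. 28⁻¹ ≡ 42 (mod 47), so λ ≡ 25.
  x = λ² - 5 - 33 = 625 - 38 ≡ 23; y = λ·(5 - 23) - 28 ≡ 39. → (23, 39)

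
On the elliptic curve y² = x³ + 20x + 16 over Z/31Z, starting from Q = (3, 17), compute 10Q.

(19, 1)

Double-and-add on 10 = (1010)₂. Start with Q = (3, 17) for the leading 1-bit.
double: tangent at (3, 17): λ = (3·3² + 20)/(2·17) ≡ 16/3. 3⁻¹ ≡ 21 (mod 31), so λ ≡ 16·21 ≡ 26.
  x = λ² - 3 - 3 = 676 - 6 ≡ 19; y = λ·(3 - 19) - 17 ≡ 1. → (19, 1)
double: tangent at (19, 1): λ = (3·19² + 20)/(2·1) ≡ 18/2. 2⁻¹ ≡ 16 (mod 31) since 2·16 = 32 ≡ 1, so λ ≡ 18·16 ≡ 9.
  x = λ² - 19 - 19 = 81 - 38 ≡ 12; y = λ·(19 - 12) - 1 ≡ 0. → (12, 0)
add Q: (12, 0) + (3, 17). λ = (17 - 0)/(3 - 12) ≡ 17/22 mod 31. 22⁻¹ ≡ 24 (mod 31), so λ ≡ 5.
  x = λ² - 12 - 3 = 25 - 15 ≡ 10; y = λ·(12 - 10) - 0 ≡ 10. → (10, 10)
double: tangent at (10, 10): λ = (3·10² + 20)/(2·10) ≡ 10/20. 20⁻¹ ≡ 14 (mod 31) since 20·14 = 280 ≡ 1, so λ ≡ 10·14 ≡ 16.
  x = λ² - 10 - 10 = 256 - 20 ≡ 19; y = λ·(10 - 19) - 10 ≡ 1. → (19, 1)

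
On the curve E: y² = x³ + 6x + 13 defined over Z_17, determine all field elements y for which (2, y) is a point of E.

x³ + 6x + 13 = 33 ≡ 16 (mod 17).
Square roots of 16 mod 17: 4 and 13 (since 4² = 16 ≡ 16).

4, 13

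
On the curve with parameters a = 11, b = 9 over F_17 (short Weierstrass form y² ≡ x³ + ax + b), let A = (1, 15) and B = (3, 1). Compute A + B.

(1, 15) + (3, 1). λ = (1 - 15)/(3 - 1) ≡ 3/2 mod 17. 2⁻¹ ≡ 9 (mod 17), so λ ≡ 10.
  x = λ² - 1 - 3 = 100 - 4 ≡ 11; y = λ·(1 - 11) - 15 ≡ 4. → (11, 4)

(11, 4)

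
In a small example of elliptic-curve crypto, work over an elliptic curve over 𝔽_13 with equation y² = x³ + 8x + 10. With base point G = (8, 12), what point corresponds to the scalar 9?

Double-and-add on 9 = (1001)₂. Start with G = (8, 12) for the leading 1-bit.
double: tangent at (8, 12): λ = (3·8² + 8)/(2·12) ≡ 5/11. 11⁻¹ ≡ 6 (mod 13) since 11·6 = 66 ≡ 1, so λ ≡ 5·6 ≡ 4.
  x = λ² - 8 - 8 = 16 - 16 ≡ 0; y = λ·(8 - 0) - 12 ≡ 7. → (0, 7)
double: tangent at (0, 7): λ = (3·0² + 8)/(2·7) ≡ 8/1. 1⁻¹ ≡ 1 (mod 13), so λ ≡ 8·1 ≡ 8.
  x = λ² - 0 - 0 = 64 - 0 ≡ 12; y = λ·(0 - 12) - 7 ≡ 1. → (12, 1)
double: tangent at (12, 1): λ = (3·12² + 8)/(2·1) ≡ 11/2. 2⁻¹ ≡ 7 (mod 13), so λ ≡ 11·7 ≡ 12.
  x = λ² - 12 - 12 = 144 - 24 ≡ 3; y = λ·(12 - 3) - 1 ≡ 3. → (3, 3)
add G: (3, 3) + (8, 12). λ = (12 - 3)/(8 - 3) ≡ 9/5 mod 13. 5⁻¹ ≡ 8 (mod 13) since 5·8 = 40 ≡ 1, so λ ≡ 7.
  x = λ² - 3 - 8 = 49 - 11 ≡ 12; y = λ·(3 - 12) - 3 ≡ 12. → (12, 12)

(12, 12)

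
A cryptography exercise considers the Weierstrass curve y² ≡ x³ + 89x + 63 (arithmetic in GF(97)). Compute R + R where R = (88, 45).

(82, 3)

tangent at (88, 45): λ = (3·88² + 89)/(2·45) ≡ 41/90. 90⁻¹ ≡ 83 (mod 97), so λ ≡ 41·83 ≡ 8.
  x = λ² - 88 - 88 = 64 - 176 ≡ 82; y = λ·(88 - 82) - 45 ≡ 3. → (82, 3)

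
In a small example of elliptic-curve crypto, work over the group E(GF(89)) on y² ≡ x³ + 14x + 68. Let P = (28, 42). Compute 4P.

Repeated addition: build up to 4P.
2P: tangent at (28, 42): λ = (3·28² + 14)/(2·42) ≡ 52/84. 84⁻¹ ≡ 71 (mod 89), so λ ≡ 52·71 ≡ 43.
  x = λ² - 28 - 28 = 1849 - 56 ≡ 13; y = λ·(28 - 13) - 42 ≡ 69. → (13, 69)
3P: (13, 69) + (28, 42). λ = (42 - 69)/(28 - 13) ≡ 62/15 mod 89. 15⁻¹ ≡ 6 (mod 89) since 15·6 = 90 ≡ 1, so λ ≡ 16.
  x = λ² - 13 - 28 = 256 - 41 ≡ 37; y = λ·(13 - 37) - 69 ≡ 81. → (37, 81)
4P: (37, 81) + (28, 42). λ = (42 - 81)/(28 - 37) ≡ 50/80 mod 89. 80⁻¹ ≡ 79 (mod 89), so λ ≡ 34.
  x = λ² - 37 - 28 = 1156 - 65 ≡ 23; y = λ·(37 - 23) - 81 ≡ 39. → (23, 39)

(23, 39)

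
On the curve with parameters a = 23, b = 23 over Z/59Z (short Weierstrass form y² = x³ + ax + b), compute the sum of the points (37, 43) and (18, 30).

(45, 54)

(37, 43) + (18, 30). λ = (30 - 43)/(18 - 37) ≡ 46/40 mod 59. 40⁻¹ ≡ 31 (mod 59) since 40·31 = 1240 ≡ 1, so λ ≡ 10.
  x = λ² - 37 - 18 = 100 - 55 ≡ 45; y = λ·(37 - 45) - 43 ≡ 54. → (45, 54)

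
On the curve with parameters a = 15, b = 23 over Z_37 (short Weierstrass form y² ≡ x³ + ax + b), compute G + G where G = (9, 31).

(28, 26)

tangent at (9, 31): λ = (3·9² + 15)/(2·31) ≡ 36/25. 25⁻¹ ≡ 3 (mod 37), so λ ≡ 36·3 ≡ 34.
  x = λ² - 9 - 9 = 1156 - 18 ≡ 28; y = λ·(9 - 28) - 31 ≡ 26. → (28, 26)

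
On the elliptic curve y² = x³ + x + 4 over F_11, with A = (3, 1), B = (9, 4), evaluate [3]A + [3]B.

First 3A:
Repeated addition: build up to 3A.
2A: tangent at (3, 1): λ = (3·3² + 1)/(2·1) ≡ 6/2. 2⁻¹ ≡ 6 (mod 11) since 2·6 = 12 ≡ 1, so λ ≡ 6·6 ≡ 3.
  x = λ² - 3 - 3 = 9 - 6 ≡ 3; y = λ·(3 - 3) - 1 ≡ 10. → (3, 10)
3A: (3, 10) + (3, 1): same x and y₁ ≡ -y₂, so the sum is O.
3A = O.
Next 3B:
Repeated addition: build up to 3B.
2B: tangent at (9, 4): λ = (3·9² + 1)/(2·4) ≡ 2/8. 8⁻¹ ≡ 7 (mod 11), so λ ≡ 2·7 ≡ 3.
  x = λ² - 9 - 9 = 9 - 18 ≡ 2; y = λ·(9 - 2) - 4 ≡ 6. → (2, 6)
3B: (2, 6) + (9, 4). λ = (4 - 6)/(9 - 2) ≡ 9/7 mod 11. 7⁻¹ ≡ 8 (mod 11) since 7·8 = 56 ≡ 1, so λ ≡ 6.
  x = λ² - 2 - 9 = 36 - 11 ≡ 3; y = λ·(2 - 3) - 6 ≡ 10. → (3, 10)
3B = (3, 10).
Finally 3A + 3B:
O + (3, 10) = (3, 10) (identity).

(3, 10)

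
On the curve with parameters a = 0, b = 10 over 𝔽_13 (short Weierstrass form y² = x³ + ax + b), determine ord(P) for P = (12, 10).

3

2P: tangent at (12, 10): λ = (3·12² + 0)/(2·10) ≡ 3/7. 7⁻¹ ≡ 2 (mod 13) since 7·2 = 14 ≡ 1, so λ ≡ 3·2 ≡ 6.
  x = λ² - 12 - 12 = 36 - 24 ≡ 12; y = λ·(12 - 12) - 10 ≡ 3. → (12, 3)
3P: (12, 3) + (12, 10): same x and y₁ ≡ -y₂, so the sum is O.
3P = O, so the order is 3.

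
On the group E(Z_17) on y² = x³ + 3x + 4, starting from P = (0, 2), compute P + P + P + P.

Double-and-add on 4 = (100)₂. Start with P = (0, 2) for the leading 1-bit.
double: tangent at (0, 2): λ = (3·0² + 3)/(2·2) ≡ 3/4. 4⁻¹ ≡ 13 (mod 17) since 4·13 = 52 ≡ 1, so λ ≡ 3·13 ≡ 5.
  x = λ² - 0 - 0 = 25 - 0 ≡ 8; y = λ·(0 - 8) - 2 ≡ 9. → (8, 9)
double: tangent at (8, 9): λ = (3·8² + 3)/(2·9) ≡ 8/1. 1⁻¹ ≡ 1 (mod 17) since 1·1 = 1 ≡ 1, so λ ≡ 8·1 ≡ 8.
  x = λ² - 8 - 8 = 64 - 16 ≡ 14; y = λ·(8 - 14) - 9 ≡ 11. → (14, 11)

(14, 11)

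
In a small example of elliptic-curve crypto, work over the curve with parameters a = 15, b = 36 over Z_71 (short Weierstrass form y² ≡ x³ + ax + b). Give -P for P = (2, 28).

(2, 43)

-(2, 28) = (2, -28 mod 71) = (2, 43).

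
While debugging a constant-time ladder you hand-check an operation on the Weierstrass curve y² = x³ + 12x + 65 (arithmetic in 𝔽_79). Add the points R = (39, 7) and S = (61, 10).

(39, 7) + (61, 10). λ = (10 - 7)/(61 - 39) ≡ 3/22 mod 79. 22⁻¹ ≡ 18 (mod 79), so λ ≡ 54.
  x = λ² - 39 - 61 = 2916 - 100 ≡ 51; y = λ·(39 - 51) - 7 ≡ 56. → (51, 56)

(51, 56)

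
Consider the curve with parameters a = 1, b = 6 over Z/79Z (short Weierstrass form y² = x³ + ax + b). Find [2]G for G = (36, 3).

(16, 57)

tangent at (36, 3): λ = (3·36² + 1)/(2·3) ≡ 18/6. 6⁻¹ ≡ 66 (mod 79), so λ ≡ 18·66 ≡ 3.
  x = λ² - 36 - 36 = 9 - 72 ≡ 16; y = λ·(36 - 16) - 3 ≡ 57. → (16, 57)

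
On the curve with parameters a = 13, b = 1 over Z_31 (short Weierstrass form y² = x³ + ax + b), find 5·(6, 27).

Write Q = (6, 27).
Double-and-add on 5 = (101)₂. Start with Q = (6, 27) for the leading 1-bit.
double: tangent at (6, 27): λ = (3·6² + 13)/(2·27) ≡ 28/23. 23⁻¹ ≡ 27 (mod 31), so λ ≡ 28·27 ≡ 12.
  x = λ² - 6 - 6 = 144 - 12 ≡ 8; y = λ·(6 - 8) - 27 ≡ 11. → (8, 11)
double: tangent at (8, 11): λ = (3·8² + 13)/(2·11) ≡ 19/22. 22⁻¹ ≡ 24 (mod 31) since 22·24 = 528 ≡ 1, so λ ≡ 19·24 ≡ 22.
  x = λ² - 8 - 8 = 484 - 16 ≡ 3; y = λ·(8 - 3) - 11 ≡ 6. → (3, 6)
add Q: (3, 6) + (6, 27). λ = (27 - 6)/(6 - 3) ≡ 21/3 mod 31. 3⁻¹ ≡ 21 (mod 31), so λ ≡ 7.
  x = λ² - 3 - 6 = 49 - 9 ≡ 9; y = λ·(3 - 9) - 6 ≡ 14. → (9, 14)

(9, 14)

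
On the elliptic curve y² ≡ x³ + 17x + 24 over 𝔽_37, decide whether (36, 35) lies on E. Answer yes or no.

y² = 35² ≡ 4; x³ + 17x + 24 = 47292 ≡ 6 (mod 37). 4 ≠ 6.

no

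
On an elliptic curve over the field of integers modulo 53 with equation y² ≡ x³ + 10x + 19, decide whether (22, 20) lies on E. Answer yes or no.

y² = 20² ≡ 29; x³ + 10x + 19 = 10887 ≡ 22 (mod 53). 29 ≠ 22.

no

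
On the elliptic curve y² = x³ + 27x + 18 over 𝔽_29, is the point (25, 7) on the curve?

y² = 7² ≡ 20; x³ + 27x + 18 = 16318 ≡ 20 (mod 29). 20 = 20.

yes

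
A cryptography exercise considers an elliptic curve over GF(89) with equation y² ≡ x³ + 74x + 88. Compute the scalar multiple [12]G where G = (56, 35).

Repeated addition: build up to 12G.
2G: tangent at (56, 35): λ = (3·56² + 74)/(2·35) ≡ 48/70. 70⁻¹ ≡ 14 (mod 89) since 70·14 = 980 ≡ 1, so λ ≡ 48·14 ≡ 49.
  x = λ² - 56 - 56 = 2401 - 112 ≡ 64; y = λ·(56 - 64) - 35 ≡ 18. → (64, 18)
3G: (64, 18) + (56, 35). λ = (35 - 18)/(56 - 64) ≡ 17/81 mod 89. 81⁻¹ ≡ 11 (mod 89), so λ ≡ 9.
  x = λ² - 64 - 56 = 81 - 120 ≡ 50; y = λ·(64 - 50) - 18 ≡ 19. → (50, 19)
4G: (50, 19) + (56, 35). λ = (35 - 19)/(56 - 50) ≡ 16/6 mod 89. 6⁻¹ ≡ 15 (mod 89), so λ ≡ 62.
  x = λ² - 50 - 56 = 3844 - 106 ≡ 0; y = λ·(50 - 0) - 19 ≡ 55. → (0, 55)
5G: (0, 55) + (56, 35). λ = (35 - 55)/(56 - 0) ≡ 69/56 mod 89. 56⁻¹ ≡ 62 (mod 89) since 56·62 = 3472 ≡ 1, so λ ≡ 6.
  x = λ² - 0 - 56 = 36 - 56 ≡ 69; y = λ·(0 - 69) - 55 ≡ 65. → (69, 65)
6G: (69, 65) + (56, 35). λ = (35 - 65)/(56 - 69) ≡ 59/76 mod 89. 76⁻¹ ≡ 41 (mod 89), so λ ≡ 16.
  x = λ² - 69 - 56 = 256 - 125 ≡ 42; y = λ·(69 - 42) - 65 ≡ 11. → (42, 11)
7G: (42, 11) + (56, 35). λ = (35 - 11)/(56 - 42) ≡ 24/14 mod 89. 14⁻¹ ≡ 70 (mod 89) since 14·70 = 980 ≡ 1, so λ ≡ 78.
  x = λ² - 42 - 56 = 6084 - 98 ≡ 23; y = λ·(42 - 23) - 11 ≡ 47. → (23, 47)
8G: (23, 47) + (56, 35). λ = (35 - 47)/(56 - 23) ≡ 77/33 mod 89. 33⁻¹ ≡ 27 (mod 89), so λ ≡ 32.
  x = λ² - 23 - 56 = 1024 - 79 ≡ 55; y = λ·(23 - 55) - 47 ≡ 86. → (55, 86)
9G: (55, 86) + (56, 35). λ = (35 - 86)/(56 - 55) ≡ 38/1 mod 89. 1⁻¹ ≡ 1 (mod 89), so λ ≡ 38.
  x = λ² - 55 - 56 = 1444 - 111 ≡ 87; y = λ·(55 - 87) - 86 ≡ 33. → (87, 33)
10G: (87, 33) + (56, 35). λ = (35 - 33)/(56 - 87) ≡ 2/58 mod 89. 58⁻¹ ≡ 66 (mod 89) since 58·66 = 3828 ≡ 1, so λ ≡ 43.
  x = λ² - 87 - 56 = 1849 - 143 ≡ 15; y = λ·(87 - 15) - 33 ≡ 37. → (15, 37)
11G: (15, 37) + (56, 35). λ = (35 - 37)/(56 - 15) ≡ 87/41 mod 89. 41⁻¹ ≡ 76 (mod 89), so λ ≡ 26.
  x = λ² - 15 - 56 = 676 - 71 ≡ 71; y = λ·(15 - 71) - 37 ≡ 20. → (71, 20)
12G: (71, 20) + (56, 35). λ = (35 - 20)/(56 - 71) ≡ 15/74 mod 89. 74⁻¹ ≡ 83 (mod 89) since 74·83 = 6142 ≡ 1, so λ ≡ 88.
  x = λ² - 71 - 56 = 7744 - 127 ≡ 52; y = λ·(71 - 52) - 20 ≡ 50. → (52, 50)

(52, 50)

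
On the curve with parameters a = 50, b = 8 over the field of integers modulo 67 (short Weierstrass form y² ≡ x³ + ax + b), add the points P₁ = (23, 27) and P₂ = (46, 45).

(57, 60)

(23, 27) + (46, 45). λ = (45 - 27)/(46 - 23) ≡ 18/23 mod 67. 23⁻¹ ≡ 35 (mod 67), so λ ≡ 27.
  x = λ² - 23 - 46 = 729 - 69 ≡ 57; y = λ·(23 - 57) - 27 ≡ 60. → (57, 60)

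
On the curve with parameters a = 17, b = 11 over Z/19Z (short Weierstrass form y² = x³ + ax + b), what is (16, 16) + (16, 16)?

(7, 13)

tangent at (16, 16): λ = (3·16² + 17)/(2·16) ≡ 6/13. 13⁻¹ ≡ 3 (mod 19), so λ ≡ 6·3 ≡ 18.
  x = λ² - 16 - 16 = 324 - 32 ≡ 7; y = λ·(16 - 7) - 16 ≡ 13. → (7, 13)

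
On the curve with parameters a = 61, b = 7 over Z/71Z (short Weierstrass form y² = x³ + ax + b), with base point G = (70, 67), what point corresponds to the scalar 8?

(45, 50)

Double-and-add on 8 = (1000)₂. Start with G = (70, 67) for the leading 1-bit.
double: tangent at (70, 67): λ = (3·70² + 61)/(2·67) ≡ 64/63. 63⁻¹ ≡ 62 (mod 71), so λ ≡ 64·62 ≡ 63.
  x = λ² - 70 - 70 = 3969 - 140 ≡ 66; y = λ·(70 - 66) - 67 ≡ 43. → (66, 43)
double: tangent at (66, 43): λ = (3·66² + 61)/(2·43) ≡ 65/15. 15⁻¹ ≡ 19 (mod 71) since 15·19 = 285 ≡ 1, so λ ≡ 65·19 ≡ 28.
  x = λ² - 66 - 66 = 784 - 132 ≡ 13; y = λ·(66 - 13) - 43 ≡ 21. → (13, 21)
double: tangent at (13, 21): λ = (3·13² + 61)/(2·21) ≡ 0/42. 42⁻¹ ≡ 22 (mod 71), so λ ≡ 0·22 ≡ 0.
  x = λ² - 13 - 13 = 0 - 26 ≡ 45; y = λ·(13 - 45) - 21 ≡ 50. → (45, 50)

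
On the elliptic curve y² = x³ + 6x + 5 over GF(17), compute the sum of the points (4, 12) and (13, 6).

(8, 2)

(4, 12) + (13, 6). λ = (6 - 12)/(13 - 4) ≡ 11/9 mod 17. 9⁻¹ ≡ 2 (mod 17), so λ ≡ 5.
  x = λ² - 4 - 13 = 25 - 17 ≡ 8; y = λ·(4 - 8) - 12 ≡ 2. → (8, 2)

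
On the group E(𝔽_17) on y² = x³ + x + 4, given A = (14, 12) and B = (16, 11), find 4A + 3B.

First 4A:
Repeated addition: build up to 4A.
2A: tangent at (14, 12): λ = (3·14² + 1)/(2·12) ≡ 11/7. 7⁻¹ ≡ 5 (mod 17), so λ ≡ 11·5 ≡ 4.
  x = λ² - 14 - 14 = 16 - 28 ≡ 5; y = λ·(14 - 5) - 12 ≡ 7. → (5, 7)
3A: (5, 7) + (14, 12). λ = (12 - 7)/(14 - 5) ≡ 5/9 mod 17. 9⁻¹ ≡ 2 (mod 17), so λ ≡ 10.
  x = λ² - 5 - 14 = 100 - 19 ≡ 13; y = λ·(5 - 13) - 7 ≡ 15. → (13, 15)
4A: (13, 15) + (14, 12). λ = (12 - 15)/(14 - 13) ≡ 14/1 mod 17. 1⁻¹ ≡ 1 (mod 17), so λ ≡ 14.
  x = λ² - 13 - 14 = 196 - 27 ≡ 16; y = λ·(13 - 16) - 15 ≡ 11. → (16, 11)
4A = (16, 11).
Next 3B:
Repeated addition: build up to 3B.
2B: tangent at (16, 11): λ = (3·16² + 1)/(2·11) ≡ 4/5. 5⁻¹ ≡ 7 (mod 17) since 5·7 = 35 ≡ 1, so λ ≡ 4·7 ≡ 11.
  x = λ² - 16 - 16 = 121 - 32 ≡ 4; y = λ·(16 - 4) - 11 ≡ 2. → (4, 2)
3B: (4, 2) + (16, 11). λ = (11 - 2)/(16 - 4) ≡ 9/12 mod 17. 12⁻¹ ≡ 10 (mod 17), so λ ≡ 5.
  x = λ² - 4 - 16 = 25 - 20 ≡ 5; y = λ·(4 - 5) - 2 ≡ 10. → (5, 10)
3B = (5, 10).
Finally 4A + 3B:
(16, 11) + (5, 10). λ = (10 - 11)/(5 - 16) ≡ 16/6 mod 17. 6⁻¹ ≡ 3 (mod 17) since 6·3 = 18 ≡ 1, so λ ≡ 14.
  x = λ² - 16 - 5 = 196 - 21 ≡ 5; y = λ·(16 - 5) - 11 ≡ 7. → (5, 7)

(5, 7)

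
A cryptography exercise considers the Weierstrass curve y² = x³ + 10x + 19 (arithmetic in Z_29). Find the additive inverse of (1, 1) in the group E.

-(1, 1) = (1, -1 mod 29) = (1, 28).

(1, 28)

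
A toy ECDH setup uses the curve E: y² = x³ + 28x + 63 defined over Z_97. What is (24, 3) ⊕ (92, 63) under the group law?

(14, 80)

(24, 3) + (92, 63). λ = (63 - 3)/(92 - 24) ≡ 60/68 mod 97. 68⁻¹ ≡ 10 (mod 97) since 68·10 = 680 ≡ 1, so λ ≡ 18.
  x = λ² - 24 - 92 = 324 - 116 ≡ 14; y = λ·(24 - 14) - 3 ≡ 80. → (14, 80)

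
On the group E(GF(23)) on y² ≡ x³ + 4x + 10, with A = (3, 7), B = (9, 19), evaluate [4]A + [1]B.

First 4A:
Repeated addition: build up to 4A.
2A: tangent at (3, 7): λ = (3·3² + 4)/(2·7) ≡ 8/14. 14⁻¹ ≡ 5 (mod 23) since 14·5 = 70 ≡ 1, so λ ≡ 8·5 ≡ 17.
  x = λ² - 3 - 3 = 289 - 6 ≡ 7; y = λ·(3 - 7) - 7 ≡ 17. → (7, 17)
3A: (7, 17) + (3, 7). λ = (7 - 17)/(3 - 7) ≡ 13/19 mod 23. 19⁻¹ ≡ 17 (mod 23) since 19·17 = 323 ≡ 1, so λ ≡ 14.
  x = λ² - 7 - 3 = 196 - 10 ≡ 2; y = λ·(7 - 2) - 17 ≡ 7. → (2, 7)
4A: (2, 7) + (3, 7). λ = (7 - 7)/(3 - 2) ≡ 0/1 mod 23. 1⁻¹ ≡ 1 (mod 23), so λ ≡ 0.
  x = λ² - 2 - 3 = 0 - 5 ≡ 18; y = λ·(2 - 18) - 7 ≡ 16. → (18, 16)
4A = (18, 16).
Finally 4A + B:
(18, 16) + (9, 19). λ = (19 - 16)/(9 - 18) ≡ 3/14 mod 23. 14⁻¹ ≡ 5 (mod 23), so λ ≡ 15.
  x = λ² - 18 - 9 = 225 - 27 ≡ 14; y = λ·(18 - 14) - 16 ≡ 21. → (14, 21)

(14, 21)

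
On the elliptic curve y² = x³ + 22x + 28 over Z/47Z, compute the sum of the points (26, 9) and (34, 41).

(3, 36)

(26, 9) + (34, 41). λ = (41 - 9)/(34 - 26) ≡ 32/8 mod 47. 8⁻¹ ≡ 6 (mod 47) since 8·6 = 48 ≡ 1, so λ ≡ 4.
  x = λ² - 26 - 34 = 16 - 60 ≡ 3; y = λ·(26 - 3) - 9 ≡ 36. → (3, 36)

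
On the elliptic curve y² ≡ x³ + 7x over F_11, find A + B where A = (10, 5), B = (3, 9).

(10, 5) + (3, 9). λ = (9 - 5)/(3 - 10) ≡ 4/4 mod 11. 4⁻¹ ≡ 3 (mod 11), so λ ≡ 1.
  x = λ² - 10 - 3 = 1 - 13 ≡ 10; y = λ·(10 - 10) - 5 ≡ 6. → (10, 6)

(10, 6)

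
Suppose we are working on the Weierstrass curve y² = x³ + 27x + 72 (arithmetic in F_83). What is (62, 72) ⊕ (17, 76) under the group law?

(62, 72) + (17, 76). λ = (76 - 72)/(17 - 62) ≡ 4/38 mod 83. 38⁻¹ ≡ 59 (mod 83), so λ ≡ 70.
  x = λ² - 62 - 17 = 4900 - 79 ≡ 7; y = λ·(62 - 7) - 72 ≡ 43. → (7, 43)

(7, 43)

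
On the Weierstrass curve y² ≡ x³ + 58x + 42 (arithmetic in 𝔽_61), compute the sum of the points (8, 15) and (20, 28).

(49, 27)

(8, 15) + (20, 28). λ = (28 - 15)/(20 - 8) ≡ 13/12 mod 61. 12⁻¹ ≡ 56 (mod 61) since 12·56 = 672 ≡ 1, so λ ≡ 57.
  x = λ² - 8 - 20 = 3249 - 28 ≡ 49; y = λ·(8 - 49) - 15 ≡ 27. → (49, 27)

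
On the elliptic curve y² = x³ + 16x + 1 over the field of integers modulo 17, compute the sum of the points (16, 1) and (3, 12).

(13, 3)

(16, 1) + (3, 12). λ = (12 - 1)/(3 - 16) ≡ 11/4 mod 17. 4⁻¹ ≡ 13 (mod 17) since 4·13 = 52 ≡ 1, so λ ≡ 7.
  x = λ² - 16 - 3 = 49 - 19 ≡ 13; y = λ·(16 - 13) - 1 ≡ 3. → (13, 3)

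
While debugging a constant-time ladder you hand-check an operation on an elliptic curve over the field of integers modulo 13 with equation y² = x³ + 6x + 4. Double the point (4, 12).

tangent at (4, 12): λ = (3·4² + 6)/(2·12) ≡ 2/11. 11⁻¹ ≡ 6 (mod 13) since 11·6 = 66 ≡ 1, so λ ≡ 2·6 ≡ 12.
  x = λ² - 4 - 4 = 144 - 8 ≡ 6; y = λ·(4 - 6) - 12 ≡ 3. → (6, 3)

(6, 3)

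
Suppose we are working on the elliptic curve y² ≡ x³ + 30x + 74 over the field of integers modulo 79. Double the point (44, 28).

(41, 28)

tangent at (44, 28): λ = (3·44² + 30)/(2·28) ≡ 71/56. 56⁻¹ ≡ 24 (mod 79) since 56·24 = 1344 ≡ 1, so λ ≡ 71·24 ≡ 45.
  x = λ² - 44 - 44 = 2025 - 88 ≡ 41; y = λ·(44 - 41) - 28 ≡ 28. → (41, 28)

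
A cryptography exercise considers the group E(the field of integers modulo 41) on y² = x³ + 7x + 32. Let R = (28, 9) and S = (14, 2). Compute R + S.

(30, 31)

(28, 9) + (14, 2). λ = (2 - 9)/(14 - 28) ≡ 34/27 mod 41. 27⁻¹ ≡ 38 (mod 41), so λ ≡ 21.
  x = λ² - 28 - 14 = 441 - 42 ≡ 30; y = λ·(28 - 30) - 9 ≡ 31. → (30, 31)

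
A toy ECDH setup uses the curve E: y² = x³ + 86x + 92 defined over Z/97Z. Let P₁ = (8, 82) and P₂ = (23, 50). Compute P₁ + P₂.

(74, 20)

(8, 82) + (23, 50). λ = (50 - 82)/(23 - 8) ≡ 65/15 mod 97. 15⁻¹ ≡ 13 (mod 97), so λ ≡ 69.
  x = λ² - 8 - 23 = 4761 - 31 ≡ 74; y = λ·(8 - 74) - 82 ≡ 20. → (74, 20)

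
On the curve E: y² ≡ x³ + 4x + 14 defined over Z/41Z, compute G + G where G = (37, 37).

tangent at (37, 37): λ = (3·37² + 4)/(2·37) ≡ 11/33. 33⁻¹ ≡ 5 (mod 41), so λ ≡ 11·5 ≡ 14.
  x = λ² - 37 - 37 = 196 - 74 ≡ 40; y = λ·(37 - 40) - 37 ≡ 3. → (40, 3)

(40, 3)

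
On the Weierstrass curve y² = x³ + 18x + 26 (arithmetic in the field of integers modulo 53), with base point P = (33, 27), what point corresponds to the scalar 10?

(38, 41)

Double-and-add on 10 = (1010)₂. Start with P = (33, 27) for the leading 1-bit.
double: tangent at (33, 27): λ = (3·33² + 18)/(2·27) ≡ 52/1. 1⁻¹ ≡ 1 (mod 53) since 1·1 = 1 ≡ 1, so λ ≡ 52·1 ≡ 52.
  x = λ² - 33 - 33 = 2704 - 66 ≡ 41; y = λ·(33 - 41) - 27 ≡ 34. → (41, 34)
double: tangent at (41, 34): λ = (3·41² + 18)/(2·34) ≡ 26/15. 15⁻¹ ≡ 46 (mod 53) since 15·46 = 690 ≡ 1, so λ ≡ 26·46 ≡ 30.
  x = λ² - 41 - 41 = 900 - 82 ≡ 23; y = λ·(41 - 23) - 34 ≡ 29. → (23, 29)
add P: (23, 29) + (33, 27). λ = (27 - 29)/(33 - 23) ≡ 51/10 mod 53. 10⁻¹ ≡ 16 (mod 53), so λ ≡ 21.
  x = λ² - 23 - 33 = 441 - 56 ≡ 14; y = λ·(23 - 14) - 29 ≡ 1. → (14, 1)
double: tangent at (14, 1): λ = (3·14² + 18)/(2·1) ≡ 23/2. 2⁻¹ ≡ 27 (mod 53), so λ ≡ 23·27 ≡ 38.
  x = λ² - 14 - 14 = 1444 - 28 ≡ 38; y = λ·(14 - 38) - 1 ≡ 41. → (38, 41)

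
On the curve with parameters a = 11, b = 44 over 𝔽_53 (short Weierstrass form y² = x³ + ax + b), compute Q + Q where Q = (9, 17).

(7, 26)

tangent at (9, 17): λ = (3·9² + 11)/(2·17) ≡ 42/34. 34⁻¹ ≡ 39 (mod 53), so λ ≡ 42·39 ≡ 48.
  x = λ² - 9 - 9 = 2304 - 18 ≡ 7; y = λ·(9 - 7) - 17 ≡ 26. → (7, 26)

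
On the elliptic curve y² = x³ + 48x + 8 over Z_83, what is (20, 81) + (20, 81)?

(28, 8)

tangent at (20, 81): λ = (3·20² + 48)/(2·81) ≡ 3/79. 79⁻¹ ≡ 62 (mod 83), so λ ≡ 3·62 ≡ 20.
  x = λ² - 20 - 20 = 400 - 40 ≡ 28; y = λ·(20 - 28) - 81 ≡ 8. → (28, 8)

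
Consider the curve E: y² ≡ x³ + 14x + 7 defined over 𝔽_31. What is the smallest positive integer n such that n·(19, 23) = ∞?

8

2P: tangent at (19, 23): λ = (3·19² + 14)/(2·23) ≡ 12/15. 15⁻¹ ≡ 29 (mod 31), so λ ≡ 12·29 ≡ 7.
  x = λ² - 19 - 19 = 49 - 38 ≡ 11; y = λ·(19 - 11) - 23 ≡ 2. → (11, 2)
3P: (11, 2) + (19, 23). λ = (23 - 2)/(19 - 11) ≡ 21/8 mod 31. 8⁻¹ ≡ 4 (mod 31) since 8·4 = 32 ≡ 1, so λ ≡ 22.
  x = λ² - 11 - 19 = 484 - 30 ≡ 20; y = λ·(11 - 20) - 2 ≡ 17. → (20, 17)
4P: (20, 17) + (19, 23). λ = (23 - 17)/(19 - 20) ≡ 6/30 mod 31. 30⁻¹ ≡ 30 (mod 31) since 30·30 = 900 ≡ 1, so λ ≡ 25.
  x = λ² - 20 - 19 = 625 - 39 ≡ 28; y = λ·(20 - 28) - 17 ≡ 0. → (28, 0)
5P: (28, 0) + (19, 23). λ = (23 - 0)/(19 - 28) ≡ 23/22 mod 31. 22⁻¹ ≡ 24 (mod 31), so λ ≡ 25.
  x = λ² - 28 - 19 = 625 - 47 ≡ 20; y = λ·(28 - 20) - 0 ≡ 14. → (20, 14)
6P: (20, 14) + (19, 23). λ = (23 - 14)/(19 - 20) ≡ 9/30 mod 31. 30⁻¹ ≡ 30 (mod 31) since 30·30 = 900 ≡ 1, so λ ≡ 22.
  x = λ² - 20 - 19 = 484 - 39 ≡ 11; y = λ·(20 - 11) - 14 ≡ 29. → (11, 29)
7P: (11, 29) + (19, 23). λ = (23 - 29)/(19 - 11) ≡ 25/8 mod 31. 8⁻¹ ≡ 4 (mod 31), so λ ≡ 7.
  x = λ² - 11 - 19 = 49 - 30 ≡ 19; y = λ·(11 - 19) - 29 ≡ 8. → (19, 8)
8P: (19, 8) + (19, 23): same x and y₁ ≡ -y₂, so the sum is ∞.
8P = ∞, so the order is 8.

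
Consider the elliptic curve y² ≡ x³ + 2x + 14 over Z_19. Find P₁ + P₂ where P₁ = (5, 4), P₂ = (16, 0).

(3, 16)

(5, 4) + (16, 0). λ = (0 - 4)/(16 - 5) ≡ 15/11 mod 19. 11⁻¹ ≡ 7 (mod 19), so λ ≡ 10.
  x = λ² - 5 - 16 = 100 - 21 ≡ 3; y = λ·(5 - 3) - 4 ≡ 16. → (3, 16)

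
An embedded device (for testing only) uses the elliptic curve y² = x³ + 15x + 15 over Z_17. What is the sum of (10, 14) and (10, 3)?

O

The two points share x = 10 and their y-coordinates satisfy 14 + 3 ≡ 0 (mod 17), so they are inverses. Their sum is O.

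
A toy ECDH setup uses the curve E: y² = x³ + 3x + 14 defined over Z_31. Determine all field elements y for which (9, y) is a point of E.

none

x³ + 3x + 14 = 770 ≡ 26 (mod 31).
26 is a non-residue mod 31; no y exists.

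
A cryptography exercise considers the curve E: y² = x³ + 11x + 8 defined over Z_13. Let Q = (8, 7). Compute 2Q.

(9, 11)

tangent at (8, 7): λ = (3·8² + 11)/(2·7) ≡ 8/1. 1⁻¹ ≡ 1 (mod 13), so λ ≡ 8·1 ≡ 8.
  x = λ² - 8 - 8 = 64 - 16 ≡ 9; y = λ·(8 - 9) - 7 ≡ 11. → (9, 11)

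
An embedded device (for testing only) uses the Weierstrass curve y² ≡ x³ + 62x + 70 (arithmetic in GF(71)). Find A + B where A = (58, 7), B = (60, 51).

(58, 7) + (60, 51). λ = (51 - 7)/(60 - 58) ≡ 44/2 mod 71. 2⁻¹ ≡ 36 (mod 71) since 2·36 = 72 ≡ 1, so λ ≡ 22.
  x = λ² - 58 - 60 = 484 - 118 ≡ 11; y = λ·(58 - 11) - 7 ≡ 33. → (11, 33)

(11, 33)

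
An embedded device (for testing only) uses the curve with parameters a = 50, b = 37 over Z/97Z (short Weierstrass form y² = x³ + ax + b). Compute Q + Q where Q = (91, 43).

tangent at (91, 43): λ = (3·91² + 50)/(2·43) ≡ 61/86. 86⁻¹ ≡ 44 (mod 97), so λ ≡ 61·44 ≡ 65.
  x = λ² - 91 - 91 = 4225 - 182 ≡ 66; y = λ·(91 - 66) - 43 ≡ 30. → (66, 30)

(66, 30)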